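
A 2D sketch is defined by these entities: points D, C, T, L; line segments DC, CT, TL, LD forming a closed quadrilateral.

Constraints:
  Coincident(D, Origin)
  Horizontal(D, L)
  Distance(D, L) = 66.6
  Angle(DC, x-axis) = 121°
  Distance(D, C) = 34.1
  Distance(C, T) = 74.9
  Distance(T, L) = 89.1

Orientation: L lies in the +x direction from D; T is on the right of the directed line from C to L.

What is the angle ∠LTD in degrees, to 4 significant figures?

46.84°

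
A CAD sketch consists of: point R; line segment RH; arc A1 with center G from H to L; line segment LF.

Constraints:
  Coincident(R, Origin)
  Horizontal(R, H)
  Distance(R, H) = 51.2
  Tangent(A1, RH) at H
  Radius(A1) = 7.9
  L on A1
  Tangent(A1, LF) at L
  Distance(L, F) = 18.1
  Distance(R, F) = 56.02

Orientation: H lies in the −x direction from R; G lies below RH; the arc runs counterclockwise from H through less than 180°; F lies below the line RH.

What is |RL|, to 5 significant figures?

59.215

Checks: |GL| = 7.900 ✓; ∠(GL, LF) = 90.00° ✓; |LF| = 18.10 ✓; |RF| = 56.02 ✓.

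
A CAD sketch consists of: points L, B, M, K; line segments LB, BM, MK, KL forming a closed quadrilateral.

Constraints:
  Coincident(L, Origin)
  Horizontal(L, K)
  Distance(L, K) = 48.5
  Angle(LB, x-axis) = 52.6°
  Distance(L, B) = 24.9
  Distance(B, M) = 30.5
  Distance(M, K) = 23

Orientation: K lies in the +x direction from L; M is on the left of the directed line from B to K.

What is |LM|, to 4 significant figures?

50.87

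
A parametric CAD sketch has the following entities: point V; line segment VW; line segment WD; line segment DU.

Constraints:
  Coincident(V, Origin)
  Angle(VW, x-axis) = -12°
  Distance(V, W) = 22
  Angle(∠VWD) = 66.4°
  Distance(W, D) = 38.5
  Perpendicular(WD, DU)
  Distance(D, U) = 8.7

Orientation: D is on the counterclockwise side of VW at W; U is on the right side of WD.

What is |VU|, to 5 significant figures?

41.407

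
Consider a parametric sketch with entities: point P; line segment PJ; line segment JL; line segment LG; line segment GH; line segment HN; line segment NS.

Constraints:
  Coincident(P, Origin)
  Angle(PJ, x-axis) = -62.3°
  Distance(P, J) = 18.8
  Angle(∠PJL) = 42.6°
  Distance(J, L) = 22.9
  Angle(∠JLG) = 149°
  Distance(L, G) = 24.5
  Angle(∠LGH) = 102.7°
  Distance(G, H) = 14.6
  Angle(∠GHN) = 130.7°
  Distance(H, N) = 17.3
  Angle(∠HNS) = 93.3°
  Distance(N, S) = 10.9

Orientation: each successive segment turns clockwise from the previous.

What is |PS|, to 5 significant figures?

11.550

P is at the origin; PJ runs at -62.3° with length 18.8, so J = (8.7390, -16.645). ∠PJL = 42.6° gives JL at 160.30° from the x-axis; with |JL| = 22.9, L = (-12.821, -8.9259). ∠JLG = 149.0° gives LG at 129.30° from the x-axis; with |LG| = 24.5, G = (-28.338, 10.033). ∠LGH = 102.7° gives GH at 52.000° from the x-axis; with |GH| = 14.6, H = (-19.350, 21.538). ∠GHN = 130.7° gives HN at 2.7000° from the x-axis; with |HN| = 17.3, N = (-2.0690, 22.353). ∠HNS = 93.3° gives NS at -84.000° from the x-axis; with |NS| = 10.9, S = (-0.92966, 11.513). Then |PS| = |S − P| = 11.550.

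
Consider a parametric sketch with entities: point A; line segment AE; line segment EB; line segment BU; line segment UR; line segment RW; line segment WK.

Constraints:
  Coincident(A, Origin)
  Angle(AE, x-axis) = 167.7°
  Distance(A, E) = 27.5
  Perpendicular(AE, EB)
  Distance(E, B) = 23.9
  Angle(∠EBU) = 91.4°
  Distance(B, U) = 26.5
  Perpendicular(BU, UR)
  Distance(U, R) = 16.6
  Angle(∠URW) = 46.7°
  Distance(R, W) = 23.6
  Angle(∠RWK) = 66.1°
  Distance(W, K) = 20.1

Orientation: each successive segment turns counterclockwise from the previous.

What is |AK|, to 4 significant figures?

31.95

A is at the origin; AE runs at 167.7° with length 27.5, so E = (-26.87, 5.858). AE ⟂ EB, so EB runs at -102.3°; with |EB| = 23.9, B = (-31.96, -17.49). ∠EBU = 91.4° gives BU at -13.70° from the x-axis; with |BU| = 26.5, U = (-6.214, -23.77). BU ⟂ UR, so UR runs at 76.30°; with |UR| = 16.6, R = (-2.283, -7.642). ∠URW = 46.7° gives RW at -150.4° from the x-axis; with |RW| = 23.6, W = (-22.80, -19.30). ∠RWK = 66.1° gives WK at -36.50° from the x-axis; with |WK| = 20.1, K = (-6.645, -31.25). Then |AK| = |K − A| = 31.95.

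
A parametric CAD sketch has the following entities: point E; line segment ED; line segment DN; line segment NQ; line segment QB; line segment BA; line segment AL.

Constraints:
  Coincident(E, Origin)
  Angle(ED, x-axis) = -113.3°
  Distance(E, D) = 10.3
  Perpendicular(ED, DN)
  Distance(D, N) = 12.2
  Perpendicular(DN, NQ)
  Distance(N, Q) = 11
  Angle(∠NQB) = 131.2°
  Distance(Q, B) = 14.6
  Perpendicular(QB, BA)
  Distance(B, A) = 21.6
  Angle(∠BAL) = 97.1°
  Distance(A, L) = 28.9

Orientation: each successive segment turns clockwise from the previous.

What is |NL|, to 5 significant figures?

18.225

QB is perpendicular to BA, so BA runs at -72.100°; with |BA| = 21.6, A = (9.6040, -10.598). ∠BAL = 97.1° gives AL at -155.00° from the x-axis; with |AL| = 28.9, L = (-16.588, -22.812). Then |NL| = |L − N| = 18.225.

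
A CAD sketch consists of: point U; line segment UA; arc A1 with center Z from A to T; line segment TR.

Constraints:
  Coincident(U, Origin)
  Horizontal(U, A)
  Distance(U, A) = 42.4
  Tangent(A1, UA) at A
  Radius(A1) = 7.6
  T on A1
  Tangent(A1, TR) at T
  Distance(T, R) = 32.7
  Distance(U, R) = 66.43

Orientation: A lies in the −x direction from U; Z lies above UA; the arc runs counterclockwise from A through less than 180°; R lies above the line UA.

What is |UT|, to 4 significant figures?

37.85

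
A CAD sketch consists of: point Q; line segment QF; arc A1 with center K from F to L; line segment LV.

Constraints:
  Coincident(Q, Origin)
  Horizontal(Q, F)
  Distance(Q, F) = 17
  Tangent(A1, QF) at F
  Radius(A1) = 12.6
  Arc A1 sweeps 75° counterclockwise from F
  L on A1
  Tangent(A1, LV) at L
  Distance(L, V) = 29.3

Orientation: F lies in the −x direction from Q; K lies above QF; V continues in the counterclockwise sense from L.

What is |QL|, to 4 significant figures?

10.51

Q is at the origin; QF is horizontal with |QF| = 17.0 and F on the −x side, so F = (-17.00, 0.000). Tangency of A1 to QF means the radius KF is perpendicular to QF, so K = F + (0, 12.6) = (-17.00, 12.60). On A1, F sits at bearing -90° from K; a 75° counterclockwise sweep puts L at bearing -15°, so L = K + 12.6·(cos -15°, sin -15°) = (-4.829, 9.339). Then |QL| = |L − Q| = 10.51.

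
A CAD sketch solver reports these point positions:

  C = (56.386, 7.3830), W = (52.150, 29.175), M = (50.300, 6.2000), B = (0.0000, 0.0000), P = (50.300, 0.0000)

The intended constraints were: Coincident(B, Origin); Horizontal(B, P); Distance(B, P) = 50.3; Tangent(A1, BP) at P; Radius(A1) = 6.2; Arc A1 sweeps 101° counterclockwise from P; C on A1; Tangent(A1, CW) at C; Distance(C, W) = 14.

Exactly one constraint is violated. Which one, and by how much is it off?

Distance(C, W) = 14 — off by 8.20.

B = (0.00, 0.00) ✓; B.y = 0.00, P.y = 0.00 ✓; |BP| = 50.30 ✓; ∠(MP, PB) = 90.00° ✓; |MP| = 6.200 ✓; bearing(M→C) − bearing(M→P) = 101.0° ✓; |MC| = 6.200 ✓; ∠(MC, CW) = 90.00° ✓; |CW| = 22.20 ✗.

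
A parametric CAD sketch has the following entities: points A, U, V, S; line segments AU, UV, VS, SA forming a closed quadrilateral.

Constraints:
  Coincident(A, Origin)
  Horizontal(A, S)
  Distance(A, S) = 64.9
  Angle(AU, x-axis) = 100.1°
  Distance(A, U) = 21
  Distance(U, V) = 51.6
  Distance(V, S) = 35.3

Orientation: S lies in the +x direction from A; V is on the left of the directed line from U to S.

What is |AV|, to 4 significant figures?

55.98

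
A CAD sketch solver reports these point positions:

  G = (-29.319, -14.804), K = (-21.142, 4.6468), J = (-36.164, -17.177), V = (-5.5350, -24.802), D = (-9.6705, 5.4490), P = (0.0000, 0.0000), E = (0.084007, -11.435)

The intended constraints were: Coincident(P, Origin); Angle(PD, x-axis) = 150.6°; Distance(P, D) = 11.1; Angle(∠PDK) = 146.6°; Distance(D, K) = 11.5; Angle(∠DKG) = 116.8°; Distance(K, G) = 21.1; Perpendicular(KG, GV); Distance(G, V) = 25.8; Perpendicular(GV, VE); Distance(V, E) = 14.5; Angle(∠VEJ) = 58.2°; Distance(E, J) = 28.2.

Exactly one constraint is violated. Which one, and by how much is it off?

Distance(E, J) = 28.2 — off by 8.50.

P = (0.00, 0.00) ✓; PD at 150.6° ✓; |PD| = 11.10 ✓; ∠PDK = 146.6° ✓; |DK| = 11.50 ✓; ∠DKG = 116.8° ✓; |KG| = 21.10 ✓; ∠(KG, GV) = 90.00° ✓; |GV| = 25.80 ✓; ∠(GV, VE) = 90.00° ✓; |VE| = 14.50 ✓; ∠VEJ = 58.20° ✓; |EJ| = 36.70 ✗.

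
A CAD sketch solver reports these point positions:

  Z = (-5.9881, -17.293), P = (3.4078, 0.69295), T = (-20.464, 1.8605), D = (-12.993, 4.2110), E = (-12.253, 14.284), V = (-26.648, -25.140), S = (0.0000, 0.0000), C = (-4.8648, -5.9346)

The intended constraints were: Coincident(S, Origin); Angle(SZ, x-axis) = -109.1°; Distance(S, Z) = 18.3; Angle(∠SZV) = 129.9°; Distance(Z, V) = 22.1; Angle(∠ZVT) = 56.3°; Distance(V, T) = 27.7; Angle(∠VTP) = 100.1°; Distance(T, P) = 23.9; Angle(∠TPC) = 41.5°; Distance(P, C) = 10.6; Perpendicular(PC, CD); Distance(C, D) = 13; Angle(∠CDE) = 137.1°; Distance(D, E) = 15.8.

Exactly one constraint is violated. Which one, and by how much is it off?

Distance(D, E) = 15.8 — off by 5.70.

S = (0.00, 0.00) ✓; SZ at -109.1° ✓; |SZ| = 18.30 ✓; ∠SZV = 129.9° ✓; |ZV| = 22.10 ✓; ∠ZVT = 56.30° ✓; |VT| = 27.70 ✓; ∠VTP = 100.1° ✓; |TP| = 23.90 ✓; ∠TPC = 41.50° ✓; |PC| = 10.60 ✓; ∠(PC, CD) = 90.00° ✓; |CD| = 13.00 ✓; ∠CDE = 137.1° ✓; |DE| = 10.10 ✗.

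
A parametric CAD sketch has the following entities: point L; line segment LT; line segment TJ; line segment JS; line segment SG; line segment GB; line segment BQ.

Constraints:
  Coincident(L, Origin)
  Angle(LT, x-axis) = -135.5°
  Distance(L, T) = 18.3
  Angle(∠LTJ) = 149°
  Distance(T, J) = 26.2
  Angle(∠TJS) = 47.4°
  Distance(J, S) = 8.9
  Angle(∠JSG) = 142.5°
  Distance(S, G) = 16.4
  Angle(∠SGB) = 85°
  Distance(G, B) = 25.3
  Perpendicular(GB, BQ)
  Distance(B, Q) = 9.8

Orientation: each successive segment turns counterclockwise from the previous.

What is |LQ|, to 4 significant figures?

37.78

L is at the origin; LT runs at -135.5° with length 18.3, so T = (-13.05, -12.83). ∠LTJ = 149.0° gives TJ at -104.5° from the x-axis; with |TJ| = 26.2, J = (-19.61, -38.19). ∠TJS = 47.4° gives JS at 28.10° from the x-axis; with |JS| = 8.9, S = (-11.76, -34.00). ∠JSG = 142.5° gives SG at 65.60° from the x-axis; with |SG| = 16.4, G = (-4.987, -19.06). ∠SGB = 85.0° gives GB at 160.6° from the x-axis; with |GB| = 25.3, B = (-28.85, -10.66). The perpendicularity gives BQ at right angles to GB, so BQ runs at -109.4°; with |BQ| = 9.8, Q = (-32.11, -19.90). Then |LQ| = |Q − L| = 37.78.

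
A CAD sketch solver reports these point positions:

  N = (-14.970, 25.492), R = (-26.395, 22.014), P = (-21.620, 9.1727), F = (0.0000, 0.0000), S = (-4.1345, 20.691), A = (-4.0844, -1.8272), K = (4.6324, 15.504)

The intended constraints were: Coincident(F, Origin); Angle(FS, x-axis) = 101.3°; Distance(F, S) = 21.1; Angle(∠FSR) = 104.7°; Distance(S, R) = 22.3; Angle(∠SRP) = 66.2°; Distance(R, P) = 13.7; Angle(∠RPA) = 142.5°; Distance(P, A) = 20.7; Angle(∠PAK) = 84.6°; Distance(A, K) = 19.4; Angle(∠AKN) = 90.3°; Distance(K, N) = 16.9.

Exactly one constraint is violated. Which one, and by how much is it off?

Distance(K, N) = 16.9 — off by 5.10.

F = (0.00, 0.00) ✓; FS at 101.3° ✓; |FS| = 21.10 ✓; ∠FSR = 104.7° ✓; |SR| = 22.30 ✓; ∠SRP = 66.20° ✓; |RP| = 13.70 ✓; ∠RPA = 142.5° ✓; |PA| = 20.70 ✓; ∠PAK = 84.60° ✓; |AK| = 19.40 ✓; ∠AKN = 90.30° ✓; |KN| = 22.00 ✗.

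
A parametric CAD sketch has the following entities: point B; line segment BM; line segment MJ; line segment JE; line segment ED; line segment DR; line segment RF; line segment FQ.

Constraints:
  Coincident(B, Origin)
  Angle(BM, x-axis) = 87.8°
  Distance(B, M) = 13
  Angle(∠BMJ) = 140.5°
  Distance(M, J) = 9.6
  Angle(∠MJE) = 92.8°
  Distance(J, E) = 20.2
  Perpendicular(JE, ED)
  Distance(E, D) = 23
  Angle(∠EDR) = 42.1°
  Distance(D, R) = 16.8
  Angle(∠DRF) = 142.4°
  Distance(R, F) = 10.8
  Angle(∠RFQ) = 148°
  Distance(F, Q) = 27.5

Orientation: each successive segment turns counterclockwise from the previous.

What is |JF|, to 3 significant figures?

8.09

B is at the origin; BM runs at 87.8° with length 13.0, so M = (0.499, 13.0). ∠BMJ = 140.5° gives MJ at 127° from the x-axis; with |MJ| = 9.6, J = (-5.32, 20.6). ∠MJE = 92.8° gives JE at -146° from the x-axis; with |JE| = 20.2, E = (-22.0, 9.19). JE ⟂ ED, so ED runs at -55.5°; with |ED| = 23.0, D = (-8.94, -9.77). ∠EDR = 42.1° gives DR at 82.4° from the x-axis; with |DR| = 16.8, R = (-6.72, 6.88). ∠DRF = 142.4° gives RF at 120° from the x-axis; with |RF| = 10.8, F = (-12.1, 16.2). Then |JF| = |F − J| = 8.09.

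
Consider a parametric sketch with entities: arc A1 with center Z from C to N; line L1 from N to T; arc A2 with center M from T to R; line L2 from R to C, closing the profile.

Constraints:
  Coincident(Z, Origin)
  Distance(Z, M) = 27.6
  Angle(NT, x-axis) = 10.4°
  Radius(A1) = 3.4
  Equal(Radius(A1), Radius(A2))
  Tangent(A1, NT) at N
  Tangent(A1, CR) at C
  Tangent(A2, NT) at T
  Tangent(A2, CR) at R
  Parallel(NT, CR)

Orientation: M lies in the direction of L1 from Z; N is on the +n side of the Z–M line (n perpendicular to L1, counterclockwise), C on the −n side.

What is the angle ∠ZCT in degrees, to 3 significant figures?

76.2°

The slot axis is L1's direction at 10.4°, so u = (cos 10.4°, sin 10.4°) = (0.984, 0.181) and n = (−sin 10.4°, cos 10.4°) = (-0.181, 0.984). Z is at the origin and M lies 27.6 along u from Z, so M = 27.6·u = (27.1, 4.98). Tangency of A1 to both parallel lines with radius 3.4 puts N and C at Z ± 3.4·n: N = (-0.614, 3.34), C = (0.614, -3.34). Equal radii place T and R the same way about M: T = M + 3.4·n = (26.5, 8.33), R = M − 3.4·n = (27.8, 1.64). Then cos ∠ZCT = CZ·CT / (|CZ||CT|), giving 76.2°.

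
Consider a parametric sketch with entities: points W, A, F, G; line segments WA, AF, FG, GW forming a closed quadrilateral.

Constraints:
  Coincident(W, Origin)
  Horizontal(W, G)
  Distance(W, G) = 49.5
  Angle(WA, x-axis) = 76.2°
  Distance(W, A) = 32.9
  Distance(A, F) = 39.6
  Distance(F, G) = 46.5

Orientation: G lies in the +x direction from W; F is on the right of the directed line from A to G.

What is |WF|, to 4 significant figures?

8.246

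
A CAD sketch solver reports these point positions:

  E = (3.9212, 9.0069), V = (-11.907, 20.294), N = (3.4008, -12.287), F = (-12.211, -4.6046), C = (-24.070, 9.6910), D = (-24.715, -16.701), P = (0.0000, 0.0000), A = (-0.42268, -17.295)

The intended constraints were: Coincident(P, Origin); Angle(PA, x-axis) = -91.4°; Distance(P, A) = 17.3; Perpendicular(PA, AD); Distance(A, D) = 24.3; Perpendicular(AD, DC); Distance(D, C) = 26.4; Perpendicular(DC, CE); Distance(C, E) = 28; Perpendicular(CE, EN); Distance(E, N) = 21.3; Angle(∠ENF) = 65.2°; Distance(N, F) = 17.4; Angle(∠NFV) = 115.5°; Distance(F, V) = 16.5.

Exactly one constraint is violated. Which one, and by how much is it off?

Distance(F, V) = 16.5 — off by 8.40.

P = (0.00, 0.00) ✓; PA at -91.40° ✓; |PA| = 17.30 ✓; ∠(PA, AD) = 90.00° ✓; |AD| = 24.30 ✓; ∠(AD, DC) = 90.00° ✓; |DC| = 26.40 ✓; ∠(DC, CE) = 90.00° ✓; |CE| = 28.00 ✓; ∠(CE, EN) = 90.00° ✓; |EN| = 21.30 ✓; ∠ENF = 65.20° ✓; |NF| = 17.40 ✓; ∠NFV = 115.5° ✓; |FV| = 24.90 ✗.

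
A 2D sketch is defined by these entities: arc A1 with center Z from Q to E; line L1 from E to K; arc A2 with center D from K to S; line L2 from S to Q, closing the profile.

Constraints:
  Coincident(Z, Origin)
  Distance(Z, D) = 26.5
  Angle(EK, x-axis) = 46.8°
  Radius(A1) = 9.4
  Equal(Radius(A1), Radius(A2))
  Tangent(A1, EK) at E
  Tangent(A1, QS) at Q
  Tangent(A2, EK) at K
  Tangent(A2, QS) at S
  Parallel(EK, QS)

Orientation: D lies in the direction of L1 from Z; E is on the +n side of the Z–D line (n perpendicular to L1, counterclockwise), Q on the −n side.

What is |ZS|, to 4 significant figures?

28.12

The slot axis is L1's direction at 46.8°, so u = (cos 46.8°, sin 46.8°) = (0.6845, 0.7290) and n = (−sin 46.8°, cos 46.8°) = (-0.7290, 0.6845). Z is at the origin and D lies 26.5 along u from Z, so D = 26.5·u = (18.14, 19.32). Tangency of A1 to both parallel lines with radius 9.4 puts E and Q at Z ± 9.4·n: E = (-6.852, 6.435), Q = (6.852, -6.435). Equal radii place K and S the same way about D: K = D + 9.4·n = (11.29, 25.75), S = D − 9.4·n = (24.99, 12.88). Then |ZS| = |S − Z| = 28.12.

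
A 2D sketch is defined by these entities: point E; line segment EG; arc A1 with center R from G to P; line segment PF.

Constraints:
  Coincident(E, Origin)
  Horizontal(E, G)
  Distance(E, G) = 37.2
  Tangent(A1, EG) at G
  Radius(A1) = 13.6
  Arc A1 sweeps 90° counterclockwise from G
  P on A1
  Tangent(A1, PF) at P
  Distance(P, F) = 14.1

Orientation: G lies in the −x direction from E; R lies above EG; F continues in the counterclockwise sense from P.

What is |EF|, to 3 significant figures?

36.4

On A1, G sits at bearing -90° from R; a 90° counterclockwise sweep puts P at bearing 0°, so P = R + 13.6·(cos 0°, sin 0°) = (-23.6, 13.6). Since A1 is tangent to PF there, RP ⟂ PF, so PF runs along (−sin 0°, cos 0°); with |PF| = 14.1, F = (-23.6, 27.7). Then |EF| = |F − E| = 36.4.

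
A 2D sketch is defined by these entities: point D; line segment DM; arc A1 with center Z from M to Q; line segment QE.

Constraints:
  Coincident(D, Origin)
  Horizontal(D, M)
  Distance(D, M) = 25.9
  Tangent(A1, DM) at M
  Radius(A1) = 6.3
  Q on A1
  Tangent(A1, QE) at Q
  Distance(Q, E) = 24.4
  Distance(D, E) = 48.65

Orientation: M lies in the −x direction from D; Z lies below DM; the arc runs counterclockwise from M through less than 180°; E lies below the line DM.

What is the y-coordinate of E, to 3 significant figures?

-26.7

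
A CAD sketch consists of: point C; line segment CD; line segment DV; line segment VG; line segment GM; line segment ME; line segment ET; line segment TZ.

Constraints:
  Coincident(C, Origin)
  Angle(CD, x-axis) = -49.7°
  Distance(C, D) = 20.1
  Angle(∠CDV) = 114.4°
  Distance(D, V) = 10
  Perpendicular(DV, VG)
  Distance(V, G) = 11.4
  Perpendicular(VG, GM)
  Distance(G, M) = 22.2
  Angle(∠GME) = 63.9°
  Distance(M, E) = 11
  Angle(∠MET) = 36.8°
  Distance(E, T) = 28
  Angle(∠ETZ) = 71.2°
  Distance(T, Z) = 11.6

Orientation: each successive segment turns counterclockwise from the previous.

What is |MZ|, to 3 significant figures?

16.1

∠MET = 36.8° gives ET at 95.2° from the x-axis; with |ET| = 28.0, T = (2.97, 12.0). ∠ETZ = 71.2° gives TZ at -156° from the x-axis; with |TZ| = 11.6, Z = (-7.63, 7.28). Then |MZ| = |Z − M| = 16.1.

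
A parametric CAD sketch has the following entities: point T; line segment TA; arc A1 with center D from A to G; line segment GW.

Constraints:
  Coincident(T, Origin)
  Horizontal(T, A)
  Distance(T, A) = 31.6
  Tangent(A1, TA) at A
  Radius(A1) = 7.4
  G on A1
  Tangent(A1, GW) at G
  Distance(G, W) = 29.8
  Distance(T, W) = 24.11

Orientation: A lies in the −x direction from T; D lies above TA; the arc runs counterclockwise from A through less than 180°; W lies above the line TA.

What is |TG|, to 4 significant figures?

26.41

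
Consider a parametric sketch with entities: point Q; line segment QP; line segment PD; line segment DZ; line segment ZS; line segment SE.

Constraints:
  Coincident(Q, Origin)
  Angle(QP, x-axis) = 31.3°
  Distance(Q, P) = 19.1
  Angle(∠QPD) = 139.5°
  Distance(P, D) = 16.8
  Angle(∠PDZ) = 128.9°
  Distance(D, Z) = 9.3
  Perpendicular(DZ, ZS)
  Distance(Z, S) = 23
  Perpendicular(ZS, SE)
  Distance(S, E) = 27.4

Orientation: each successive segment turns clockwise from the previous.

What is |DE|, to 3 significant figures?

29.3

Q is at the origin; QP runs at 31.3° with length 19.1, so P = (16.3, 9.92). ∠QPD = 139.5° gives PD at -9.20° from the x-axis; with |PD| = 16.8, D = (32.9, 7.24). ∠PDZ = 128.9° gives DZ at -60.3° from the x-axis; with |DZ| = 9.3, Z = (37.5, -0.841). DZ ⟂ ZS, so ZS runs at -150°; with |ZS| = 23.0, S = (17.5, -12.2). ZS is perpendicular to SE, so SE runs at 120°; with |SE| = 27.4, E = (3.96, 11.6). Then |DE| = |E − D| = 29.3.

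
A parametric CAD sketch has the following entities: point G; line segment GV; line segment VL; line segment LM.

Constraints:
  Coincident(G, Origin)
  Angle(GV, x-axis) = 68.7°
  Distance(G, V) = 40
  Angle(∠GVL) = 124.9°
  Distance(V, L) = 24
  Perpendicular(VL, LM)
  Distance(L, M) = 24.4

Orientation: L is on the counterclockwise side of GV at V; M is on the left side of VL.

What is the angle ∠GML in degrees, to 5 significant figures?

100.16°

∠GVL = 124.9°, so VL runs at 68.7° + (180° − 124.9°) = 123.80° from the x-axis; with |VL| = 24.0, L = V + 24.0·(cos 123.80°, sin 123.80°) = (1.1790, 57.211). The perpendicularity gives LM at right angles to VL; with |LM| = 24.4 on the left of VL, M = L + 24.4·(-0.83098, -0.55630) = (-19.097, 43.638). Then cos ∠GML = MG·ML / (|MG||ML|), giving 100.16°.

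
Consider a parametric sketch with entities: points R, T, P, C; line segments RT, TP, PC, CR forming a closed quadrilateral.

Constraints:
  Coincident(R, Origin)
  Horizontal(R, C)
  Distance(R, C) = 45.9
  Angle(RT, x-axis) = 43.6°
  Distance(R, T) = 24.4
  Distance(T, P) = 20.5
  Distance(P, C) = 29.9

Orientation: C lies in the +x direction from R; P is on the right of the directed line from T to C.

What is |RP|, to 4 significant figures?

16.62

R is at the origin; RC is horizontal with |RC| = 45.9 and C in +x, so C = (45.9, 0). RT runs at 43.6° with |RT| = 24.4, so T = (17.67, 16.83). P is determined by |TP| = 20.5 and |PC| = 29.9 together: it lies at the intersection of circle(T, 20.5) and circle(C, 29.9). With |TC| = 32.86, the foot of the radical line on TC is 9.225 from T and the perpendicular offset is √(20.5² − 9.225²) = 18.31. Taking the right-of-TC solution: P = (16.22, -3.622).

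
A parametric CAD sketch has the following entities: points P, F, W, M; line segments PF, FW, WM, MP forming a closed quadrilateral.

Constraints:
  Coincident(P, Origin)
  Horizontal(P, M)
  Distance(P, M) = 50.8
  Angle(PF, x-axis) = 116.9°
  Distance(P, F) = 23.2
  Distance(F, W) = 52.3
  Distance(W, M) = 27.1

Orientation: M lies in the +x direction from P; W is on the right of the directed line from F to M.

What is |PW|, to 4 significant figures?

31.64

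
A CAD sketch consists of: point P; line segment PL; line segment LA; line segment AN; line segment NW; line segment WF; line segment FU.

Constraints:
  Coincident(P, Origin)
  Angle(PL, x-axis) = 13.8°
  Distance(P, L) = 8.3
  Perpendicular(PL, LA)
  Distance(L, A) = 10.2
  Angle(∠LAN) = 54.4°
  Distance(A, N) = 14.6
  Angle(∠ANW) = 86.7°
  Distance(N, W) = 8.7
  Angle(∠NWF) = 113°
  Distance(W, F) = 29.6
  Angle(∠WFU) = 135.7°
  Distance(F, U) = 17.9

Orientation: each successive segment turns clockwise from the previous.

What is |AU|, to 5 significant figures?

32.068

P is at the origin; PL runs at 13.8° with length 8.3, so L = (8.0604, 1.9798). PL ⟂ LA, so LA runs at -76.200°; with |LA| = 10.2, A = (10.493, -7.9257). ∠LAN = 54.4° gives AN at 158.20° from the x-axis; with |AN| = 14.6, N = (-3.0624, -2.5038). ∠ANW = 86.7° gives NW at 64.900° from the x-axis; with |NW| = 8.7, W = (0.62810, 5.3747). ∠NWF = 113.0° gives WF at -2.1000° from the x-axis; with |WF| = 29.6, F = (30.208, 4.2900). ∠WFU = 135.7° gives FU at -46.400° from the x-axis; with |FU| = 17.9, U = (42.552, -8.6727). Then |AU| = |U − A| = 32.068.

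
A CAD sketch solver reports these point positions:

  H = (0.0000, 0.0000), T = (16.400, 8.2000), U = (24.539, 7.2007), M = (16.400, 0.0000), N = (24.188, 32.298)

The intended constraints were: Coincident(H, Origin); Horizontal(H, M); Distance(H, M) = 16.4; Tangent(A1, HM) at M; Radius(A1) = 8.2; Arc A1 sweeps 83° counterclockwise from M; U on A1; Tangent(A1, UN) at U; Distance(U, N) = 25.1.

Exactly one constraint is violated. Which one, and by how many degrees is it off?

Tangent(A1, UN) at U — off by 7.80°.

H = (0.00, 0.00) ✓; H.y = 0.00, M.y = 0.00 ✓; |HM| = 16.40 ✓; ∠(TM, MH) = 90.00° ✓; |TM| = 8.200 ✓; bearing(T→U) − bearing(T→M) = 83.00° ✓; |TU| = 8.200 ✓; ∠(TU, UN) = 82.20° ✗; |UN| = 25.10 ✓.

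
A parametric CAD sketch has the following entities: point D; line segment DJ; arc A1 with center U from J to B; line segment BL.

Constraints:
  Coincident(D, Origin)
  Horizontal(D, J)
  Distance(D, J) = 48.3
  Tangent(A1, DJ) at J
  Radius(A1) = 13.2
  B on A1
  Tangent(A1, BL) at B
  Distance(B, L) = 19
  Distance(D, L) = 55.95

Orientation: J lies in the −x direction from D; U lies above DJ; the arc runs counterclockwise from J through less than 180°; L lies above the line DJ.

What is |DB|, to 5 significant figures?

40.314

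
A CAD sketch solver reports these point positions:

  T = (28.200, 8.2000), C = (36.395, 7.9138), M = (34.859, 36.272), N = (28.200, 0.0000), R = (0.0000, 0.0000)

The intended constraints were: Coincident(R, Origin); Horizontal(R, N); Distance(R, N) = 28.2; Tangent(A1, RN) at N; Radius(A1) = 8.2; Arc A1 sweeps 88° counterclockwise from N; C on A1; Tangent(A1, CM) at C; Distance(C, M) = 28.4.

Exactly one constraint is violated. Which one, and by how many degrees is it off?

Tangent(A1, CM) at C — off by 5.10°.

R = (0.00, 0.00) ✓; R.y = 0.00, N.y = 0.00 ✓; |RN| = 28.20 ✓; ∠(TN, NR) = 90.00° ✓; |TN| = 8.200 ✓; bearing(T→C) − bearing(T→N) = 88.00° ✓; |TC| = 8.200 ✓; ∠(TC, CM) = 84.90° ✗; |CM| = 28.40 ✓.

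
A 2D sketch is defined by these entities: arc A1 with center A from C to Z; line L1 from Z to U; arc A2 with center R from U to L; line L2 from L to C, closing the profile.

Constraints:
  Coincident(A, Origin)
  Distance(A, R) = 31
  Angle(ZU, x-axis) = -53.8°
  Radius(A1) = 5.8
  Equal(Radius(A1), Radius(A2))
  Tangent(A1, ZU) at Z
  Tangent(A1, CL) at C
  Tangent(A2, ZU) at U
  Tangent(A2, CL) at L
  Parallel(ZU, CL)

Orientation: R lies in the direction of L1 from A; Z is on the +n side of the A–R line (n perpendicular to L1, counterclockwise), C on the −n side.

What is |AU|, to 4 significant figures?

31.54

Tangency of A1 to both parallel lines with radius 5.8 puts Z and C at A ± 5.8·n: Z = (4.680, 3.426), C = (-4.680, -3.426). Equal radii place U and L the same way about R: U = R + 5.8·n = (22.99, -21.59), L = R − 5.8·n = (13.63, -28.44). Then |AU| = |U − A| = 31.54.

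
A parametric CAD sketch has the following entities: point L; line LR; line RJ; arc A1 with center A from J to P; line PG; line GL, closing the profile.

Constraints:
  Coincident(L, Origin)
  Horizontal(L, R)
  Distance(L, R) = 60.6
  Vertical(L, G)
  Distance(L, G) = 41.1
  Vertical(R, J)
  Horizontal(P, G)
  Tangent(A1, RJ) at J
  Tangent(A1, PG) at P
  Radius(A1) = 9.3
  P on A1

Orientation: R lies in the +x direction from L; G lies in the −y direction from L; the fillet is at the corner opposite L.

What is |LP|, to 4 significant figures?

65.73

L is at the origin; L and R share the same y with |LR| = 60.6 and R on the +x side, so R = (60.60, 0.000). LG is vertical with |LG| = 41.1 and G on the −y side, so G = (0.000, -41.10). The virtual corner opposite L is at (60.60, -41.10). A1 meets RJ tangentially, so AJ is at right angles to RJ and A1 meets PG tangentially, so AP is at right angles to PG, with radius 9.3, so the center A sits 9.3 in from both sides at A = (51.30, -31.80). That places the tangent points at J = (60.60, -31.80) on RJ and P = (51.30, -41.10) on PG. Then |LP| = |P − L| = 65.73.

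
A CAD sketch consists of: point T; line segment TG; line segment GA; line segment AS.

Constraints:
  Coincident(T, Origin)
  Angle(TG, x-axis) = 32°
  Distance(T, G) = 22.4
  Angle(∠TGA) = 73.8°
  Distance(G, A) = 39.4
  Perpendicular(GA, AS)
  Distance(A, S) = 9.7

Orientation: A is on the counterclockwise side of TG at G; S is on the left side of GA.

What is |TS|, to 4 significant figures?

35.19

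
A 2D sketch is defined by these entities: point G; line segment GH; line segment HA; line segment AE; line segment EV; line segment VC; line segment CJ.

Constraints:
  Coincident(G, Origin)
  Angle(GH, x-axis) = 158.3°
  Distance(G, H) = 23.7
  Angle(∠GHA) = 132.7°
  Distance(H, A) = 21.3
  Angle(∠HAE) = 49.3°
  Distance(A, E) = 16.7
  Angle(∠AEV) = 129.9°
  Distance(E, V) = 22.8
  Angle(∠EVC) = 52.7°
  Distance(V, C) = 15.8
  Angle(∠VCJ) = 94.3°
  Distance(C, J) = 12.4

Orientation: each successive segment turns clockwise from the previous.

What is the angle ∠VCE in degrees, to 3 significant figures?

83.8°

G is at the origin; GH runs at 158.3° with length 23.7, so H = (-22.0, 8.76). ∠GHA = 132.7° gives HA at 111° from the x-axis; with |HA| = 21.3, A = (-29.7, 28.6). ∠HAE = 49.3° gives AE at -19.7° from the x-axis; with |AE| = 16.7, E = (-13.9, 23.0). ∠AEV = 129.9° gives EV at -69.8° from the x-axis; with |EV| = 22.8, V = (-6.06, 1.62). ∠EVC = 52.7° gives VC at 163° from the x-axis; with |VC| = 15.8, C = (-21.2, 6.27). Then cos ∠VCE = CV·CE / (|CV||CE|), giving 83.8°.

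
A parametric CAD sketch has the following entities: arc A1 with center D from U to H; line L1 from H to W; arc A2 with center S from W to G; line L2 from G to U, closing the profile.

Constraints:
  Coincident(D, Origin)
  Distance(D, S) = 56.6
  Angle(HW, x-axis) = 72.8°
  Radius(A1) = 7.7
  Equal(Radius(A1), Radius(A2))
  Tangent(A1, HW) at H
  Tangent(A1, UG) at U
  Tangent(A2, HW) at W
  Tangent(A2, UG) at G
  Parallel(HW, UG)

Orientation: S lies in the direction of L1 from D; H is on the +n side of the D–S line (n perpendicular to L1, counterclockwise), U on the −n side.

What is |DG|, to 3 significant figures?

57.1

The slot axis is L1's direction at 72.8°, so u = (cos 72.8°, sin 72.8°) = (0.296, 0.955) and n = (−sin 72.8°, cos 72.8°) = (-0.955, 0.296). D is at the origin and S lies 56.6 along u from D, so S = 56.6·u = (16.7, 54.1). Tangency of A1 to both parallel lines with radius 7.7 puts H and U at D ± 7.7·n: H = (-7.36, 2.28), U = (7.36, -2.28). Equal radii place W and G the same way about S: W = S + 7.7·n = (9.38, 56.3), G = S − 7.7·n = (24.1, 51.8). Then |DG| = |G − D| = 57.1.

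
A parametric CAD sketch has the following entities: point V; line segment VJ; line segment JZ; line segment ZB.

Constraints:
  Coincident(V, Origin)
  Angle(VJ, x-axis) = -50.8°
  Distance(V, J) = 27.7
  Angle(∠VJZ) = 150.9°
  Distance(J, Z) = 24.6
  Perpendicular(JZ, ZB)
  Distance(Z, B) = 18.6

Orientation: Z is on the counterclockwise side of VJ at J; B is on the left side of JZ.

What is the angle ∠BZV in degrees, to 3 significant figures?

74.6°

∠VJZ = 150.9°, so JZ runs at -50.8° + (180° − 150.9°) = -21.7° from the x-axis; with |JZ| = 24.6, Z = J + 24.6·(cos -21.7°, sin -21.7°) = (40.4, -30.6). JZ is perpendicular to ZB; with |ZB| = 18.6 on the left of JZ, B = Z + 18.6·(0.370, 0.929) = (47.2, -13.3). Then cos ∠BZV = ZB·ZV / (|ZB||ZV|), giving 74.6°.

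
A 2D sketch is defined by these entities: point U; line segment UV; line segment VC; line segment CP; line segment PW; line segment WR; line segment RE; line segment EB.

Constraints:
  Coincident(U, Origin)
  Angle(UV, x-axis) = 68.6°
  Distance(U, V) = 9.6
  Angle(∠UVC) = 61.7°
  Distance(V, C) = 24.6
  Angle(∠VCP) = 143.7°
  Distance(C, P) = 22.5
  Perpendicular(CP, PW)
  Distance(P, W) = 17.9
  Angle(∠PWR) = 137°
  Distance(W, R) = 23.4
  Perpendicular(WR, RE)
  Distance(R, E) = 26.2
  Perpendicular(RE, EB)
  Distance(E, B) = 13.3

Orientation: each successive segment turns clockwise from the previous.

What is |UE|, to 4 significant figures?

2.124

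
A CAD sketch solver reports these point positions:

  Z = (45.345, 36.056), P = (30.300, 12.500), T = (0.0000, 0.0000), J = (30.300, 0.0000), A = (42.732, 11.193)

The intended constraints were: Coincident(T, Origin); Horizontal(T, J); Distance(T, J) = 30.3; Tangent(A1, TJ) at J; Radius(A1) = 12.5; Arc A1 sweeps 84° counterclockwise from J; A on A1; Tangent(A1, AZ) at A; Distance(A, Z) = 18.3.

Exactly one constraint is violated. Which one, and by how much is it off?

Distance(A, Z) = 18.3 — off by 6.70.

T = (0.00, 0.00) ✓; T.y = 0.00, J.y = 0.00 ✓; |TJ| = 30.30 ✓; ∠(PJ, JT) = 90.00° ✓; |PJ| = 12.50 ✓; bearing(P→A) − bearing(P→J) = 84.00° ✓; |PA| = 12.50 ✓; ∠(PA, AZ) = 90.00° ✓; |AZ| = 25.00 ✗.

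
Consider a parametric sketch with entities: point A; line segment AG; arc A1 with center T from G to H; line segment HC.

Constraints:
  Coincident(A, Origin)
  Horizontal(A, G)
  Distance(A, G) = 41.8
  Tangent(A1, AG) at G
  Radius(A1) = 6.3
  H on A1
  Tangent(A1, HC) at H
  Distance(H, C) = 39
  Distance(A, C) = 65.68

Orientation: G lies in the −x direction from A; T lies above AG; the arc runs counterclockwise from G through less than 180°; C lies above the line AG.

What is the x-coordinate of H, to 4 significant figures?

-35.79

A is at the origin; AG is horizontal with |AG| = 41.8 and G on the −x side, so G = (-41.80, 0.000). The tangent condition forces TG to be normal to AG, so T = G + (0, 6.3) = (-41.80, 6.300). Since TH ⟂ HC (tangency), |TC| = √(6.3² + 39.0²) = 39.51 regardless of where H sits on A1. So C lies on both circle(A, 65.68) and circle(T, 39.51); the above-AG intersection is C = (-47.47, 45.40). H is the foot of the tangent from C: H = (-35.79, 8.186).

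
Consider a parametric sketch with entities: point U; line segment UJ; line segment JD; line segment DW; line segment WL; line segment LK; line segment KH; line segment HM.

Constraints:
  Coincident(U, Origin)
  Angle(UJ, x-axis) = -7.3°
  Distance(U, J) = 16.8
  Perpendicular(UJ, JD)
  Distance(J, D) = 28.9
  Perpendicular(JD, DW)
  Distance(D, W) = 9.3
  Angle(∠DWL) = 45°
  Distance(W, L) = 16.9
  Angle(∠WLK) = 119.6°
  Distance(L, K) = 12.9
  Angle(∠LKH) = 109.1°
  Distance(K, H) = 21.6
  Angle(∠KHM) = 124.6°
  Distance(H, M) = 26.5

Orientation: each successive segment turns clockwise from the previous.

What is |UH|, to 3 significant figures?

53.5

U is at the origin; UJ runs at -7.3° with length 16.8, so J = (16.7, -2.13). UJ is perpendicular to JD, so JD runs at -97.3°; with |JD| = 28.9, D = (13.0, -30.8). The perpendicularity gives DW at right angles to JD, so DW runs at 173°; with |DW| = 9.3, W = (3.77, -29.6). ∠DWL = 45.0° gives WL at 37.7° from the x-axis; with |WL| = 16.9, L = (17.1, -19.3). ∠WLK = 119.6° gives LK at -22.7° from the x-axis; with |LK| = 12.9, K = (29.0, -24.3). ∠LKH = 109.1° gives KH at -93.6° from the x-axis; with |KH| = 21.6, H = (27.7, -45.8). Then |UH| = |H − U| = 53.5.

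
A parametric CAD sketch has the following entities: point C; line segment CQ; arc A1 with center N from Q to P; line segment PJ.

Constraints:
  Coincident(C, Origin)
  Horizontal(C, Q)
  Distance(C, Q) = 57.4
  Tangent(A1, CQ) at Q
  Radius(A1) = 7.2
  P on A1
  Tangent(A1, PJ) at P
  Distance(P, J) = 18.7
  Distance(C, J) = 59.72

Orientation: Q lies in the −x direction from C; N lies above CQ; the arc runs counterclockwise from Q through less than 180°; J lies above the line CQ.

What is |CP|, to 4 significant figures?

50.99

C is at the origin; CQ is horizontal with |CQ| = 57.4 and Q on the −x side, so Q = (-57.40, 0.000). Tangency of A1 to CQ means the radius NQ is perpendicular to CQ, so N = Q + (0, 7.2) = (-57.40, 7.200). Since NP ⟂ PJ (tangency), |NJ| = √(7.2² + 18.7²) = 20.04 regardless of where P sits on A1. So J lies on both circle(C, 59.72) and circle(N, 20.04); the above-CQ intersection is J = (-53.36, 26.83). P is the foot of the tangent from J: P = (-50.30, 8.378).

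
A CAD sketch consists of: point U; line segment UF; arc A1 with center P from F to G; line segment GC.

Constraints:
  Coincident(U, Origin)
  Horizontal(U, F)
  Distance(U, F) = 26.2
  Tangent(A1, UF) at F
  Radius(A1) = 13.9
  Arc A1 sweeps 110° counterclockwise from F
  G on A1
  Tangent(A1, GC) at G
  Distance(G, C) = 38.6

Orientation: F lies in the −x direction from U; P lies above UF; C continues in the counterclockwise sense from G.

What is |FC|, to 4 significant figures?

54.93

U is at the origin; U and F share the same y with |UF| = 26.2 and F on the −x side, so F = (-26.20, 0.000). A1 meets UF tangentially, so PF is at right angles to UF, so P = F + (0, 13.9) = (-26.20, 13.90). On A1, F sits at bearing -90° from P; a 110° counterclockwise sweep puts G at bearing 20°, so G = P + 13.9·(cos 20°, sin 20°) = (-13.14, 18.65). A1 meets GC tangentially, so PG is at right angles to GC, so GC runs along (−sin 20°, cos 20°); with |GC| = 38.6, C = (-26.34, 54.93). Then |FC| = |C − F| = 54.93.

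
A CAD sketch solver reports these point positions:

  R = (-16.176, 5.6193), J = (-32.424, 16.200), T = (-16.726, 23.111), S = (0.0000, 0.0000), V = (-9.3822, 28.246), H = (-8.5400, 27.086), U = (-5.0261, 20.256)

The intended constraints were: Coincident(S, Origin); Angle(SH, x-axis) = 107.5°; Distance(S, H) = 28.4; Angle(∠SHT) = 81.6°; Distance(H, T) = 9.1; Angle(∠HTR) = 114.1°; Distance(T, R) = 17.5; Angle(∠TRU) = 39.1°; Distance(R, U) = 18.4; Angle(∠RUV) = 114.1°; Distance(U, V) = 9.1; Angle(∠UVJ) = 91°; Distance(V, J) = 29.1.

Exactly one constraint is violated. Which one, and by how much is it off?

Distance(V, J) = 29.1 — off by 3.10.

S = (0.00, 0.00) ✓; SH at 107.5° ✓; |SH| = 28.40 ✓; ∠SHT = 81.60° ✓; |HT| = 9.100 ✓; ∠HTR = 114.1° ✓; |TR| = 17.50 ✓; ∠TRU = 39.10° ✓; |RU| = 18.40 ✓; ∠RUV = 114.1° ✓; |UV| = 9.100 ✓; ∠UVJ = 91.00° ✓; |VJ| = 26.00 ✗.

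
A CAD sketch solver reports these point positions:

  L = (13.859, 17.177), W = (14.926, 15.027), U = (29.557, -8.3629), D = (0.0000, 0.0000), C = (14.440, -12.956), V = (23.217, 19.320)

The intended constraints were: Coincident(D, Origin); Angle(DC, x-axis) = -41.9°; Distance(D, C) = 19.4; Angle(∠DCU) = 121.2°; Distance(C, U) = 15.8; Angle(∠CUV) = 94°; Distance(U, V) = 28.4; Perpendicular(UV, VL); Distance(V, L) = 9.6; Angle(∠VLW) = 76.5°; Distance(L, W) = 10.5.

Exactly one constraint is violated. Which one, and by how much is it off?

Distance(L, W) = 10.5 — off by 8.10.

D = (0.00, 0.00) ✓; DC at -41.90° ✓; |DC| = 19.40 ✓; ∠DCU = 121.2° ✓; |CU| = 15.80 ✓; ∠CUV = 94.00° ✓; |UV| = 28.40 ✓; ∠(UV, VL) = 90.00° ✓; |VL| = 9.600 ✓; ∠VLW = 76.50° ✓; |LW| = 2.400 ✗.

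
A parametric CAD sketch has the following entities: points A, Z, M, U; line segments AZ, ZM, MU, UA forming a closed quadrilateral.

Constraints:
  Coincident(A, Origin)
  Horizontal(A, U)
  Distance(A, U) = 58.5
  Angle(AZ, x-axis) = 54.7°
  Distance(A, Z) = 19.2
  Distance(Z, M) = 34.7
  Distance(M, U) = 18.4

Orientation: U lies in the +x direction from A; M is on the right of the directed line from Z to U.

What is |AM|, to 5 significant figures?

40.457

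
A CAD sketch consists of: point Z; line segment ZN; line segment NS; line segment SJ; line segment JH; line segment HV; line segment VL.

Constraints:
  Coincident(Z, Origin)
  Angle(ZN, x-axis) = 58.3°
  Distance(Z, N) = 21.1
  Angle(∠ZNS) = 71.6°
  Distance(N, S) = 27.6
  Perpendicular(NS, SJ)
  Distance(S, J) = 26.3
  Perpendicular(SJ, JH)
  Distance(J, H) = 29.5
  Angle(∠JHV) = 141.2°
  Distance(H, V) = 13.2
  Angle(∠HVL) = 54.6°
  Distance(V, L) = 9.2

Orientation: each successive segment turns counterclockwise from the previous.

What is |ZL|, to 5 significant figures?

10.960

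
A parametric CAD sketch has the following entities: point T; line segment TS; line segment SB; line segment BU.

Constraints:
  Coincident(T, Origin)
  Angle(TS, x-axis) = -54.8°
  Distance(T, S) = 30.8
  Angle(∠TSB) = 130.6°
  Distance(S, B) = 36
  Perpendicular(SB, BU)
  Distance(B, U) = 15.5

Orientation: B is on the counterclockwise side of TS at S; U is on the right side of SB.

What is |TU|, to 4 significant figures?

68.21

T is at the origin; TS runs at -54.8° with length 30.8, so S = 30.8·(cos -54.8°, sin -54.8°) = (17.75, -25.17). ∠TSB = 130.6°, so SB runs at -54.8° + (180° − 130.6°) = -5.400° from the x-axis; with |SB| = 36.0, B = S + 36.0·(cos -5.400°, sin -5.400°) = (53.59, -28.56). SB ⟂ BU; with |BU| = 15.5 on the right of SB, U = B + 15.5·(-0.09411, -0.9956) = (52.14, -43.99). Then |TU| = |U − T| = 68.21.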